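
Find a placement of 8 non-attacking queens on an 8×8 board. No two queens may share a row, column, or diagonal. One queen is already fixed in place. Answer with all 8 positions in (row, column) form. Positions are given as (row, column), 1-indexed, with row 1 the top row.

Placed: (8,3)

(1,5) (2,8) (3,4) (4,1) (5,7) (6,2) (7,6) (8,3)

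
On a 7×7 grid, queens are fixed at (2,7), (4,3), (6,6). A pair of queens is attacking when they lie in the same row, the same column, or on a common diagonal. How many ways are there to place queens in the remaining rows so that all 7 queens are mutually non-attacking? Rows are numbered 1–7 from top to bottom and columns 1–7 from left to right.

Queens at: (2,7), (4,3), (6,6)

Branch on row 1: col 2 → 1; col 4 → 0; col 5 → 0.
Sum: 1 + 0 + 0 = 1.

1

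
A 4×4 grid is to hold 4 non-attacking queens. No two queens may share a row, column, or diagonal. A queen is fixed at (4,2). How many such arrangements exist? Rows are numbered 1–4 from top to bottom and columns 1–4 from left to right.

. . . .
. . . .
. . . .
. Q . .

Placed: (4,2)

1

Branch on row 1: col 1 → 0; col 3 → 1; col 4 → 0.
Sum: 0 + 1 + 0 = 1.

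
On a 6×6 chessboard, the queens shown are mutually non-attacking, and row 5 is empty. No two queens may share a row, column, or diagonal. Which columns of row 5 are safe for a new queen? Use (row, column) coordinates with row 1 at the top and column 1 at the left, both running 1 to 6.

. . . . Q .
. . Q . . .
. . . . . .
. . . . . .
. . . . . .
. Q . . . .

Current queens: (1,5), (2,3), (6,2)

(1,5) attacks row 5 at column 5 and diagonals 1.
(2,3) attacks row 5 at column 3 and diagonals 6.
(6,2) attacks row 5 at column 2 and diagonals 1, 3.
Attacked columns: {1, 2, 3, 5, 6}. Safe: {4}.

columns 4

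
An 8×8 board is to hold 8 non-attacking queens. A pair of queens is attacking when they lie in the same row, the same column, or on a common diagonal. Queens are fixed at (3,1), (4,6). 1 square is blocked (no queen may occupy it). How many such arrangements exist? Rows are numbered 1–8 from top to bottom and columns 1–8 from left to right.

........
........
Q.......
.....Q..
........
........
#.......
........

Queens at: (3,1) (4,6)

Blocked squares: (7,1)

3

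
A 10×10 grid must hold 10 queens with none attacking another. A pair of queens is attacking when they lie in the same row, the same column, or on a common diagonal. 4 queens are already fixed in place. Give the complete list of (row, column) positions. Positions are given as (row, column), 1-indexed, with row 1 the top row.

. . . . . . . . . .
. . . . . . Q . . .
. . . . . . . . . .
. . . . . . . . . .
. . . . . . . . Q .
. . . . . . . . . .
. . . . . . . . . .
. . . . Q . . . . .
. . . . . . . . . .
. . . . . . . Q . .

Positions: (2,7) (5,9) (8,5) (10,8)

(1,1) (2,7) (3,4) (4,6) (5,9) (6,2) (7,10) (8,5) (9,3) (10,8)

Row 1: attacked by (2,7)→{6,7,8}; (5,9)→{5,9}; (8,5)→{5}; (10,8)→{8}. Safe: 1, 2, 3, 4, 10. Place at column 1.
Row 3: attacked by (1,1)→{1,3}; (2,7)→{6,7,8}; (5,9)→{7,9}; (8,5)→{5,10}; (10,8)→{1,8}. Safe: 2, 4. Place at column 4.
Row 4: attacked by (1,1)→{1,4}; (2,7)→{5,7,9}; (3,4)→{3,4,5}; (5,9)→{8,9,10}; (8,5)→{1,5,9}; (10,8)→{2,8}. Safe: 6. Place at column 6.
Row 6: attacked by (1,1)→{1,6}; (2,7)→{3,7}; (3,4)→{1,4,7}; (4,6)→{4,6,8}; (5,9)→{8,9,10}; (8,5)→{3,5,7}; (10,8)→{4,8}. Safe: 2. Place at column 2.
Row 7: attacked by (1,1)→{1,7}; (2,7)→{2,7}; (3,4)→{4,8}; (4,6)→{3,6,9}; (5,9)→{7,9}; (6,2)→{1,2,3}; (8,5)→{4,5,6}; (10,8)→{5,8}. Safe: 10. Place at column 10.
Row 9: attacked by (1,1)→{1,9}; (2,7)→{7}; (3,4)→{4,10}; (4,6)→{1,6}; (5,9)→{5,9}; (6,2)→{2,5}; (7,10)→{8,10}; (8,5)→{4,5,6}; (10,8)→{7,8,9}. Safe: 3. Place at column 3.
Columns [1, 7, 4, 6, 9, 2, 10, 5, 3, 8], r−c [0, -5, -1, -2, -4, 4, -3, 3, 6, 2], r+c [2, 9, 7, 10, 14, 8, 17, 13, 12, 18] are all distinct, so no two queens attack.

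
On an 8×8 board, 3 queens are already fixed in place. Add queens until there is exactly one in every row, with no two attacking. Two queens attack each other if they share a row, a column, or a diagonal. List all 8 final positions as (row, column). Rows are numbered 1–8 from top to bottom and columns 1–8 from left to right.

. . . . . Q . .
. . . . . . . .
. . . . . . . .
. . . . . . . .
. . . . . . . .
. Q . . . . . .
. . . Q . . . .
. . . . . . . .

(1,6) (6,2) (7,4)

(1,6) (2,3) (3,1) (4,8) (5,5) (6,2) (7,4) (8,7)

Row 2: attacked by (1,6)→{5,6,7}; (6,2)→{2,6}; (7,4)→{4}. Safe: 1, 3, 8. Place at column 3.
Row 3: attacked by (1,6)→{4,6,8}; (2,3)→{2,3,4}; (6,2)→{2,5}; (7,4)→{4,8}. Safe: 1, 7. Place at column 1.
Row 4: attacked by (1,6)→{3,6}; (2,3)→{1,3,5}; (3,1)→{1,2}; (6,2)→{2,4}; (7,4)→{1,4,7}. Safe: 8. Place at column 8.
Row 5: attacked by (1,6)→{2,6}; (2,3)→{3,6}; (3,1)→{1,3}; (4,8)→{7,8}; (6,2)→{1,2,3}; (7,4)→{2,4,6}. Safe: 5. Place at column 5.
Row 8: attacked by (1,6)→{6}; (2,3)→{3}; (3,1)→{1,6}; (4,8)→{4,8}; (5,5)→{2,5,8}; (6,2)→{2,4}; (7,4)→{3,4,5}. Safe: 7. Place at column 7.
Columns [6, 3, 1, 8, 5, 2, 4, 7], r−c [-5, -1, 2, -4, 0, 4, 3, 1], r+c [7, 5, 4, 12, 10, 8, 11, 15] are all distinct, so no two queens attack.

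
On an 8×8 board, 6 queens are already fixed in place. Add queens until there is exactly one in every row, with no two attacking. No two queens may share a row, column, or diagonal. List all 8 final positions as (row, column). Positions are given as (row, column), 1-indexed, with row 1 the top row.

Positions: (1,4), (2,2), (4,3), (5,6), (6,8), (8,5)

(1,4) (2,2) (3,7) (4,3) (5,6) (6,8) (7,1) (8,5)

Row 3: attacked by (1,4)→{2,4,6}; (2,2)→{1,2,3}; (4,3)→{2,3,4}; (5,6)→{4,6,8}; (6,8)→{5,8}; (8,5)→{5}. Safe: 7. Place at column 7.
Row 7: attacked by (1,4)→{4}; (2,2)→{2,7}; (3,7)→{3,7}; (4,3)→{3,6}; (5,6)→{4,6,8}; (6,8)→{7,8}; (8,5)→{4,5,6}. Safe: 1. Place at column 1.
Columns [4, 2, 7, 3, 6, 8, 1, 5], r−c [-3, 0, -4, 1, -1, -2, 6, 3], r+c [5, 4, 10, 7, 11, 14, 8, 13] are all distinct, so no two queens attack.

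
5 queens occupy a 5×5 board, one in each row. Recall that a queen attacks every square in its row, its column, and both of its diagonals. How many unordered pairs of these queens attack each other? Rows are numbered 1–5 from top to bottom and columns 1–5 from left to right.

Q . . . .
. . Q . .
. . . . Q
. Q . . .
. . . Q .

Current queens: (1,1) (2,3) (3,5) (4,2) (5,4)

0

All columns are distinct and no two queens satisfy |Δrow| = |Δcol|, so no pair attacks.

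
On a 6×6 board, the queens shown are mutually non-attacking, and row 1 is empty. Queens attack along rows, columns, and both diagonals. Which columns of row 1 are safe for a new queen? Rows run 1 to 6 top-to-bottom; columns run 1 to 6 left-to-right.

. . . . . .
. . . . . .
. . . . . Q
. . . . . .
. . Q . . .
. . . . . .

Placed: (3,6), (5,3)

(3,6) attacks row 1 at column 6 and diagonals 4.
(5,3) attacks row 1 at column 3.
Attacked columns: {3, 4, 6}. Safe: {1, 2, 5}.

columns 1, 2, 5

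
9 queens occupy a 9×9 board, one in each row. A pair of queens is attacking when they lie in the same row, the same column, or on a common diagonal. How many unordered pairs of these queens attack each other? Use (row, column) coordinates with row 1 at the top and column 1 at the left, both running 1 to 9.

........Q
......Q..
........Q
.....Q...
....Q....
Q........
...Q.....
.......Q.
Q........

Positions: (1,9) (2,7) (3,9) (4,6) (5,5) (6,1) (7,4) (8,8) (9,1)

9

Same column: (1,9)–(3,9) (column 9); (6,1)–(9,1) (column 1).
Same diagonal: (1,9)–(4,6) (|1−4| = |9−6| = 3); (1,9)–(5,5) (|1−5| = |9−5| = 4); (1,9)–(9,1) (|1−9| = |9−1| = 8); (4,6)–(5,5) (|4−5| = |6−5| = 1); (4,6)–(9,1) (|4−9| = |6−1| = 5); (5,5)–(8,8) (|5−8| = |5−8| = 3); (5,5)–(9,1) (|5−9| = |5−1| = 4).
Total attacking pairs: 9.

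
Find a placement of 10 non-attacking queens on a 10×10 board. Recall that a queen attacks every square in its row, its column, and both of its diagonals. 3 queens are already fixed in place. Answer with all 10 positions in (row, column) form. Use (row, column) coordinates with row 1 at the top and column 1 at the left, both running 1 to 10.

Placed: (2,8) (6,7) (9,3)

(1,10) (2,8) (3,2) (4,4) (5,1) (6,7) (7,9) (8,6) (9,3) (10,5)

Row 1: attacked by (2,8)→{7,8,9}; (6,7)→{2,7}; (9,3)→{3}. Safe: 1, 4, 5, 6, 10. Place at column 10.
Row 3: attacked by (1,10)→{8,10}; (2,8)→{7,8,9}; (6,7)→{4,7,10}; (9,3)→{3,9}. Safe: 1, 2, 5, 6. Place at column 2.
Row 4: attacked by (1,10)→{7,10}; (2,8)→{6,8,10}; (3,2)→{1,2,3}; (6,7)→{5,7,9}; (9,3)→{3,8}. Safe: 4. Place at column 4.
Row 5: attacked by (1,10)→{6,10}; (2,8)→{5,8}; (3,2)→{2,4}; (4,4)→{3,4,5}; (6,7)→{6,7,8}; (9,3)→{3,7}. Safe: 1, 9. Place at column 1.
Row 7: attacked by (1,10)→{4,10}; (2,8)→{3,8}; (3,2)→{2,6}; (4,4)→{1,4,7}; (5,1)→{1,3}; (6,7)→{6,7,8}; (9,3)→{1,3,5}. Safe: 9. Place at column 9.
Row 8: attacked by (1,10)→{3,10}; (2,8)→{2,8}; (3,2)→{2,7}; (4,4)→{4,8}; (5,1)→{1,4}; (6,7)→{5,7,9}; (7,9)→{8,9,10}; (9,3)→{2,3,4}. Safe: 6. Place at column 6.
Row 10: attacked by (1,10)→{1,10}; (2,8)→{8}; (3,2)→{2,9}; (4,4)→{4,10}; (5,1)→{1,6}; (6,7)→{3,7}; (7,9)→{6,9}; (8,6)→{4,6,8}; (9,3)→{2,3,4}. Safe: 5. Place at column 5.
Columns [10, 8, 2, 4, 1, 7, 9, 6, 3, 5], r−c [-9, -6, 1, 0, 4, -1, -2, 2, 6, 5], r+c [11, 10, 5, 8, 6, 13, 16, 14, 12, 15] are all distinct, so no two queens attack.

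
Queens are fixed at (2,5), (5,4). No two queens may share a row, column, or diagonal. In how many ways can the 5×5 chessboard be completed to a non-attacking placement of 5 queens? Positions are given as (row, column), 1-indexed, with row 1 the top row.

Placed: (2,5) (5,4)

Branch on row 1: col 1 → 0; col 2 → 1; col 3 → 0.
Sum: 0 + 1 + 0 = 1.

1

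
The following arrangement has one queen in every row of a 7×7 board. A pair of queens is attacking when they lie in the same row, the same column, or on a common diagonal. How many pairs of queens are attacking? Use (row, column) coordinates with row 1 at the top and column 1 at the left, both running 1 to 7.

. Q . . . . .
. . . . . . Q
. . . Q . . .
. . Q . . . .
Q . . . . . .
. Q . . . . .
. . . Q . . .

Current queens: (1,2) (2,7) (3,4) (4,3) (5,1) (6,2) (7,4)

5

Same column: (1,2)–(6,2) (column 2); (3,4)–(7,4) (column 4).
Same diagonal: (1,2)–(3,4) (|1−3| = |2−4| = 2); (3,4)–(4,3) (|3−4| = |4−3| = 1); (5,1)–(6,2) (|5−6| = |1−2| = 1).
Total attacking pairs: 5.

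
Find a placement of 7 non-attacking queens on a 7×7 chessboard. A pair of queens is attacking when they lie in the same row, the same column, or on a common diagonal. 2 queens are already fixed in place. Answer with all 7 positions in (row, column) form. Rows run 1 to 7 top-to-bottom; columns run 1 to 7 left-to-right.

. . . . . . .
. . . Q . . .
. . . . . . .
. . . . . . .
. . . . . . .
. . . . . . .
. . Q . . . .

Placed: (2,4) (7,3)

(1,7) (2,4) (3,1) (4,5) (5,2) (6,6) (7,3)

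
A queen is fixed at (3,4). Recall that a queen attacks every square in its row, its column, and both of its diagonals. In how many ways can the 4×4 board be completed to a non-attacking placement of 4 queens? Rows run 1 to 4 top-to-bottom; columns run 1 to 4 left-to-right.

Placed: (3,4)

Branch on row 1: col 1 → 0; col 3 → 1.
Sum: 0 + 1 = 1.

1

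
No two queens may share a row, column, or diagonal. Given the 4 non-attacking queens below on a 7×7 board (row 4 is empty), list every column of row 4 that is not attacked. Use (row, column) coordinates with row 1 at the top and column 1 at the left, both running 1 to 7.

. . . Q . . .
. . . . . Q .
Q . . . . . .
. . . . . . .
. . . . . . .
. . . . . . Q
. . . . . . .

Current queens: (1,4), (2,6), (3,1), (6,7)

columns 3

(1,4) attacks row 4 at column 4 and diagonals 1, 7.
(2,6) attacks row 4 at column 6 and diagonals 4.
(3,1) attacks row 4 at column 1 and diagonals 2.
(6,7) attacks row 4 at column 7 and diagonals 5.
Attacked columns: {1, 2, 4, 5, 6, 7}. Safe: {3}.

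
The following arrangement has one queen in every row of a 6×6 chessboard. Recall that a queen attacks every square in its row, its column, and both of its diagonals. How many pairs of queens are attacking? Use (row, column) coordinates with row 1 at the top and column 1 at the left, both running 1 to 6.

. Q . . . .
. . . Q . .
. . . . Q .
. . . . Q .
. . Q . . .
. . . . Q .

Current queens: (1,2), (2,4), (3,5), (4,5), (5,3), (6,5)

6

Same column: (3,5)–(4,5) (column 5); (3,5)–(6,5) (column 5); (4,5)–(6,5) (column 5).
Same diagonal: (1,2)–(4,5) (|1−4| = |2−5| = 3); (2,4)–(3,5) (|2−3| = |4−5| = 1); (3,5)–(5,3) (|3−5| = |5−3| = 2).
Total attacking pairs: 6.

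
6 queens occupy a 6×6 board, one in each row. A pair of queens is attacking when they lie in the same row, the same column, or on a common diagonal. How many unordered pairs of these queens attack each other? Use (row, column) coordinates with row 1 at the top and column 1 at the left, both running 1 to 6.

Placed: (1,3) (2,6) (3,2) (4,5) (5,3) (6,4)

Same column: (1,3)–(5,3) (column 3).
Same diagonal: (2,6)–(5,3) (|2−5| = |6−3| = 3); (5,3)–(6,4) (|5−6| = |3−4| = 1).
Total attacking pairs: 3.

3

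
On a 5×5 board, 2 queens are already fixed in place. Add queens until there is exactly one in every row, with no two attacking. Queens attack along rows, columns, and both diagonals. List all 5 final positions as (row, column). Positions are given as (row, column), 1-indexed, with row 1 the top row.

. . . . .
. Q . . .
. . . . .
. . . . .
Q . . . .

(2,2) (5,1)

(1,4) (2,2) (3,5) (4,3) (5,1)

Row 1: attacked by (2,2)→{1,2,3}; (5,1)→{1,5}. Safe: 4. Place at column 4.
Row 3: attacked by (1,4)→{2,4}; (2,2)→{1,2,3}; (5,1)→{1,3}. Safe: 5. Place at column 5.
Row 4: attacked by (1,4)→{1,4}; (2,2)→{2,4}; (3,5)→{4,5}; (5,1)→{1,2}. Safe: 3. Place at column 3.
Columns [4, 2, 5, 3, 1], r−c [-3, 0, -2, 1, 4], r+c [5, 4, 8, 7, 6] are all distinct, so no two queens attack.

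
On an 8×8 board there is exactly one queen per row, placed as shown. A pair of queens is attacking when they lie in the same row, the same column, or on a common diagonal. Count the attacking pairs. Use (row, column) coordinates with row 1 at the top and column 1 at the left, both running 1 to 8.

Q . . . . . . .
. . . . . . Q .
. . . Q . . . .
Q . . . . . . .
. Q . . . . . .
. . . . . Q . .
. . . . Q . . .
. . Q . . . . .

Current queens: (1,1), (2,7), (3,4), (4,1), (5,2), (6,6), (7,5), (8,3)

Same column: (1,1)–(4,1) (column 1).
Same diagonal: (1,1)–(6,6) (|1−6| = |1−6| = 5); (3,4)–(5,2) (|3−5| = |4−2| = 2); (4,1)–(5,2) (|4−5| = |1−2| = 1); (6,6)–(7,5) (|6−7| = |6−5| = 1).
Total attacking pairs: 5.

5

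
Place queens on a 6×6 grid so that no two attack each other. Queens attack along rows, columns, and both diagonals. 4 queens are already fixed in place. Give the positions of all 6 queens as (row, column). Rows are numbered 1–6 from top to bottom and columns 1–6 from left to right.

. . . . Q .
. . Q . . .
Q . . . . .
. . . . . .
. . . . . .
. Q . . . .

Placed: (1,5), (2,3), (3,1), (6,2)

Row 4: attacked by (1,5)→{2,5}; (2,3)→{1,3,5}; (3,1)→{1,2}; (6,2)→{2,4}. Safe: 6. Place at column 6.
Row 5: attacked by (1,5)→{1,5}; (2,3)→{3,6}; (3,1)→{1,3}; (4,6)→{5,6}; (6,2)→{1,2,3}. Safe: 4. Place at column 4.
Columns [5, 3, 1, 6, 4, 2], r−c [-4, -1, 2, -2, 1, 4], r+c [6, 5, 4, 10, 9, 8] are all distinct, so no two queens attack.

(1,5) (2,3) (3,1) (4,6) (5,4) (6,2)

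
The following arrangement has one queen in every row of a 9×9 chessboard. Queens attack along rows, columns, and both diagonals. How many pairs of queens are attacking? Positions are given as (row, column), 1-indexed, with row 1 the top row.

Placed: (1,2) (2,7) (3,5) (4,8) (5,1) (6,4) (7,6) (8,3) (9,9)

All columns are distinct and no two queens satisfy |Δrow| = |Δcol|, so no pair attacks.

0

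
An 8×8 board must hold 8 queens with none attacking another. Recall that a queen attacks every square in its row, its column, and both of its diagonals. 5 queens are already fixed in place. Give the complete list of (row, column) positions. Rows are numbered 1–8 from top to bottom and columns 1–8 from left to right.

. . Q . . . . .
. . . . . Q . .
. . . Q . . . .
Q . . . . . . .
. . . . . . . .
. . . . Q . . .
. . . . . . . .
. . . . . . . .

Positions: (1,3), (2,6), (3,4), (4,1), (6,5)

(1,3) (2,6) (3,4) (4,1) (5,8) (6,5) (7,7) (8,2)

Row 5: attacked by (1,3)→{3,7}; (2,6)→{3,6}; (3,4)→{2,4,6}; (4,1)→{1,2}; (6,5)→{4,5,6}. Safe: 8. Place at column 8.
Row 7: attacked by (1,3)→{3}; (2,6)→{1,6}; (3,4)→{4,8}; (4,1)→{1,4}; (5,8)→{6,8}; (6,5)→{4,5,6}. Safe: 2, 7. Place at column 7.
Row 8: attacked by (1,3)→{3}; (2,6)→{6}; (3,4)→{4}; (4,1)→{1,5}; (5,8)→{5,8}; (6,5)→{3,5,7}; (7,7)→{6,7,8}. Safe: 2. Place at column 2.
Columns [3, 6, 4, 1, 8, 5, 7, 2], r−c [-2, -4, -1, 3, -3, 1, 0, 6], r+c [4, 8, 7, 5, 13, 11, 14, 10] are all distinct, so no two queens attack.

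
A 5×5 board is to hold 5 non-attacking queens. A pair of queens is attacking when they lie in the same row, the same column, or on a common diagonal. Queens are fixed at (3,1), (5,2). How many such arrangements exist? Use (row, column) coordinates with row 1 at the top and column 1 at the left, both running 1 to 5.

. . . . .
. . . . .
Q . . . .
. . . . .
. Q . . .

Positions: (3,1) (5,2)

1

Branch on row 1: col 4 → 0; col 5 → 1.
Sum: 0 + 1 = 1.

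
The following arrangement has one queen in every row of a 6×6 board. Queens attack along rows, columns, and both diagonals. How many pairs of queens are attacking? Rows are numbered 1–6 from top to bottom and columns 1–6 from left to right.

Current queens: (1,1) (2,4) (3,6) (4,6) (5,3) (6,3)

4

Same column: (3,6)–(4,6) (column 6); (5,3)–(6,3) (column 3).
Same diagonal: (2,4)–(4,6) (|2−4| = |4−6| = 2); (3,6)–(6,3) (|3−6| = |6−3| = 3).
Total attacking pairs: 4.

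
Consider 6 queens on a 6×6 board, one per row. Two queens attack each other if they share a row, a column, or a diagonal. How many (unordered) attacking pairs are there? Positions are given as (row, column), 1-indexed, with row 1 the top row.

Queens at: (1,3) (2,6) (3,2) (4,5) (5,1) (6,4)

All columns are distinct and no two queens satisfy |Δrow| = |Δcol|, so no pair attacks.

0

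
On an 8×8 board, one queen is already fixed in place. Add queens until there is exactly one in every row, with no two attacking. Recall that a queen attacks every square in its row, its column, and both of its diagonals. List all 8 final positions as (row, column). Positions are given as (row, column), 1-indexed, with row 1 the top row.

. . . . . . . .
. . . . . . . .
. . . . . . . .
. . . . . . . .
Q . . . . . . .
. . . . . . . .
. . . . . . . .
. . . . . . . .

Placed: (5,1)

Row 1: attacked by (5,1)→{1,5}. Safe: 2, 3, 4, 6, 7, 8. Place at column 2.
Row 2: attacked by (1,2)→{1,2,3}; (5,1)→{1,4}. Safe: 5, 6, 7, 8. Place at column 7.
Row 3: attacked by (1,2)→{2,4}; (2,7)→{6,7,8}; (5,1)→{1,3}. Safe: 5. Place at column 5.
Row 4: attacked by (1,2)→{2,5}; (2,7)→{5,7}; (3,5)→{4,5,6}; (5,1)→{1,2}. Safe: 3, 8. Place at column 8.
Row 6: attacked by (1,2)→{2,7}; (2,7)→{3,7}; (3,5)→{2,5,8}; (4,8)→{6,8}; (5,1)→{1,2}. Safe: 4. Place at column 4.
Row 7: attacked by (1,2)→{2,8}; (2,7)→{2,7}; (3,5)→{1,5}; (4,8)→{5,8}; (5,1)→{1,3}; (6,4)→{3,4,5}. Safe: 6. Place at column 6.
Row 8: attacked by (1,2)→{2}; (2,7)→{1,7}; (3,5)→{5}; (4,8)→{4,8}; (5,1)→{1,4}; (6,4)→{2,4,6}; (7,6)→{5,6,7}. Safe: 3. Place at column 3.
Columns [2, 7, 5, 8, 1, 4, 6, 3], r−c [-1, -5, -2, -4, 4, 2, 1, 5], r+c [3, 9, 8, 12, 6, 10, 13, 11] are all distinct, so no two queens attack.

(1,2) (2,7) (3,5) (4,8) (5,1) (6,4) (7,6) (8,3)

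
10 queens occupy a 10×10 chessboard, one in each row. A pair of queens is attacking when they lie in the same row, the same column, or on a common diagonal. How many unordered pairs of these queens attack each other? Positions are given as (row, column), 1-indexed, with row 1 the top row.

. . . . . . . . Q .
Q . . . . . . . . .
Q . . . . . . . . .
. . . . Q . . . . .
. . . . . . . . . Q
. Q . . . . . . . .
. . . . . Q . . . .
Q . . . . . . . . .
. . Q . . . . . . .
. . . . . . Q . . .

Same column: (2,1)–(3,1) (column 1); (2,1)–(8,1) (column 1); (3,1)–(8,1) (column 1).
Same diagonal: (2,1)–(7,6) (|2−7| = |1−6| = 5); (4,5)–(8,1) (|4−8| = |5−1| = 4).
Total attacking pairs: 5.

5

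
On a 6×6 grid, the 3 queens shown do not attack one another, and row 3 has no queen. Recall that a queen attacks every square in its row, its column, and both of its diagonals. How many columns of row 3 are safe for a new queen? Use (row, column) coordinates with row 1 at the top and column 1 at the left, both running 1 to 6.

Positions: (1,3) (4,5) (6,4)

(1,3) attacks row 3 at column 3 and diagonals 1, 5.
(4,5) attacks row 3 at column 5 and diagonals 4, 6.
(6,4) attacks row 3 at column 4 and diagonals 1.
Attacked columns: {1, 3, 4, 5, 6}. Safe: {2}.

1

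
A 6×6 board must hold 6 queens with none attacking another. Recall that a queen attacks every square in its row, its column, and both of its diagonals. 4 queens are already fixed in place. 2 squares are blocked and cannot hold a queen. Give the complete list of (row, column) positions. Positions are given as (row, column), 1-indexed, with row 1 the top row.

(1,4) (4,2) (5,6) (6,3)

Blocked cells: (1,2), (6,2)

(1,4) (2,1) (3,5) (4,2) (5,6) (6,3)

Row 2: attacked by (1,4)→{3,4,5}; (4,2)→{2,4}; (5,6)→{3,6}; (6,3)→{3}. Safe: 1. Place at column 1.
Row 3: attacked by (1,4)→{2,4,6}; (2,1)→{1,2}; (4,2)→{1,2,3}; (5,6)→{4,6}; (6,3)→{3,6}. Safe: 5. Place at column 5.
Columns [4, 1, 5, 2, 6, 3], r−c [-3, 1, -2, 2, -1, 3], r+c [5, 3, 8, 6, 11, 9] are all distinct, so no two queens attack.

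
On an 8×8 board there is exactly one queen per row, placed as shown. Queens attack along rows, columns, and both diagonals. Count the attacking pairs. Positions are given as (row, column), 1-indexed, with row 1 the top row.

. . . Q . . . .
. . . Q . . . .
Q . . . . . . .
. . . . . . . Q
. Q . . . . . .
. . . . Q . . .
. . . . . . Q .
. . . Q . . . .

4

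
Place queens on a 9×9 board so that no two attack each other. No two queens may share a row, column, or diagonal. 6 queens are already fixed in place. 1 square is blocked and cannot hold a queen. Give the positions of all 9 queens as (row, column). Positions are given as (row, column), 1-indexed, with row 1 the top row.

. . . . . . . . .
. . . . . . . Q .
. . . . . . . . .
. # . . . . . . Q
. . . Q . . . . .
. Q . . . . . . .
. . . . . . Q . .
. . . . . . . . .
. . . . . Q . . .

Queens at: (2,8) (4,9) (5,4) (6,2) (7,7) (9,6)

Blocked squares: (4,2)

(1,5) (2,8) (3,1) (4,9) (5,4) (6,2) (7,7) (8,3) (9,6)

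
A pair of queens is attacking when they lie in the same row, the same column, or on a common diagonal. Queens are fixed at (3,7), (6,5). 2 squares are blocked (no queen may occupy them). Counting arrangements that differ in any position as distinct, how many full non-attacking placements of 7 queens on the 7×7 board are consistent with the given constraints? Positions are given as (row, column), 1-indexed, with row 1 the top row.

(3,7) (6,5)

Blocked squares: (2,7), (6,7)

2

Branch on row 1: col 1 → 0; col 2 → 0; col 3 → 0; col 4 → 0; col 6 → 2.
Sum: 0 + 0 + 0 + 0 + 2 = 2.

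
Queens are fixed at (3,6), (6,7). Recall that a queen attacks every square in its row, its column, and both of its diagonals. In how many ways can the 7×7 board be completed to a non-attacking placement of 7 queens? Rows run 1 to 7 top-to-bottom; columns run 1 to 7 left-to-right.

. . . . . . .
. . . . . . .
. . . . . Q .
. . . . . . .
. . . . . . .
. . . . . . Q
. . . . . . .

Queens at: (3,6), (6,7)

3

Branch on row 1: col 1 → 0; col 3 → 2; col 5 → 1.
Sum: 0 + 2 + 1 = 3.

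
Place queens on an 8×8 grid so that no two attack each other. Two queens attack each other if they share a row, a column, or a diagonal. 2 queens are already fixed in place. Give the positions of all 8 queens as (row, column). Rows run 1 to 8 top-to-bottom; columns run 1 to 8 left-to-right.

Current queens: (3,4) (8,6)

(1,8) (2,2) (3,4) (4,1) (5,7) (6,5) (7,3) (8,6)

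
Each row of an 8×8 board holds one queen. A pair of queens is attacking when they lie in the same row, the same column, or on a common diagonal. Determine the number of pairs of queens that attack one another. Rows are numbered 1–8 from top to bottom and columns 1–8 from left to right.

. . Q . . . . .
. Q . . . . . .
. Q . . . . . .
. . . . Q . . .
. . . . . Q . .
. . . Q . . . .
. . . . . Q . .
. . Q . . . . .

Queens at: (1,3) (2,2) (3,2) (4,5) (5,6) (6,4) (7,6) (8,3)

Same column: (1,3)–(8,3) (column 3); (2,2)–(3,2) (column 2); (5,6)–(7,6) (column 6).
Same diagonal: (1,3)–(2,2) (|1−2| = |3−2| = 1); (3,2)–(7,6) (|3−7| = |2−6| = 4); (4,5)–(5,6) (|4−5| = |5−6| = 1); (5,6)–(8,3) (|5−8| = |6−3| = 3).
Total attacking pairs: 7.

7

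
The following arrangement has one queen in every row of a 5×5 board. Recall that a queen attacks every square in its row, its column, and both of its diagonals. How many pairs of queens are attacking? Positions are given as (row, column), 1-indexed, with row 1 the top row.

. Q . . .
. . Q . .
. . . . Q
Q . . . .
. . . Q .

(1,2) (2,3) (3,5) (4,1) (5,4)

2

Same diagonal: (1,2)–(2,3) (|1−2| = |2−3| = 1); (2,3)–(4,1) (|2−4| = |3−1| = 2).
Total attacking pairs: 2.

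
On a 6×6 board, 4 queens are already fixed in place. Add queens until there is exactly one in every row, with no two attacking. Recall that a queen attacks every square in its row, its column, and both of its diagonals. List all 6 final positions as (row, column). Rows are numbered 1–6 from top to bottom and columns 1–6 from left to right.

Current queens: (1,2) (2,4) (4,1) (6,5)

Row 3: attacked by (1,2)→{2,4}; (2,4)→{3,4,5}; (4,1)→{1,2}; (6,5)→{2,5}. Safe: 6. Place at column 6.
Row 5: attacked by (1,2)→{2,6}; (2,4)→{1,4}; (3,6)→{4,6}; (4,1)→{1,2}; (6,5)→{4,5,6}. Safe: 3. Place at column 3.
Columns [2, 4, 6, 1, 3, 5], r−c [-1, -2, -3, 3, 2, 1], r+c [3, 6, 9, 5, 8, 11] are all distinct, so no two queens attack.

(1,2) (2,4) (3,6) (4,1) (5,3) (6,5)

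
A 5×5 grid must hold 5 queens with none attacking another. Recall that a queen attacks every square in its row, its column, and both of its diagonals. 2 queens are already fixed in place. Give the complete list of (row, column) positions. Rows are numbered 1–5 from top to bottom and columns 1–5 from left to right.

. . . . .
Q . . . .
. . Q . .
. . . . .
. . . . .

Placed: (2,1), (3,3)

(1,4) (2,1) (3,3) (4,5) (5,2)

Row 1: attacked by (2,1)→{1,2}; (3,3)→{1,3,5}. Safe: 4. Place at column 4.
Row 4: attacked by (1,4)→{1,4}; (2,1)→{1,3}; (3,3)→{2,3,4}. Safe: 5. Place at column 5.
Row 5: attacked by (1,4)→{4}; (2,1)→{1,4}; (3,3)→{1,3,5}; (4,5)→{4,5}. Safe: 2. Place at column 2.
Columns [4, 1, 3, 5, 2], r−c [-3, 1, 0, -1, 3], r+c [5, 3, 6, 9, 7] are all distinct, so no two queens attack.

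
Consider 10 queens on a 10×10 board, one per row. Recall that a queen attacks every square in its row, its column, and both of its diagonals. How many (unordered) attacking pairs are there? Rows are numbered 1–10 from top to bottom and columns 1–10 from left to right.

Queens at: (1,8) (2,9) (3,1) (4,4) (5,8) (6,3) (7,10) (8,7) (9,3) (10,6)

Same column: (1,8)–(5,8) (column 8); (6,3)–(9,3) (column 3).
Same diagonal: (1,8)–(2,9) (|1−2| = |8−9| = 1); (1,8)–(6,3) (|1−6| = |8−3| = 5); (5,8)–(7,10) (|5−7| = |8−10| = 2).
Total attacking pairs: 5.

5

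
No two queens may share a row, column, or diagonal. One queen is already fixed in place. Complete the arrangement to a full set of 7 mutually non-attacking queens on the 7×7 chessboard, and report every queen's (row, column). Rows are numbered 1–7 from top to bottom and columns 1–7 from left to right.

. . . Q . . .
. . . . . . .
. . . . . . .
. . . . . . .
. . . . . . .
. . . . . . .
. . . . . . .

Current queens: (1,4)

Row 2: attacked by (1,4)→{3,4,5}. Safe: 1, 2, 6, 7. Place at column 6.
Row 3: attacked by (1,4)→{2,4,6}; (2,6)→{5,6,7}. Safe: 1, 3. Place at column 1.
Row 4: attacked by (1,4)→{1,4,7}; (2,6)→{4,6}; (3,1)→{1,2}. Safe: 3, 5. Place at column 3.
Row 5: attacked by (1,4)→{4}; (2,6)→{3,6}; (3,1)→{1,3}; (4,3)→{2,3,4}. Safe: 5, 7. Place at column 5.
Row 6: attacked by (1,4)→{4}; (2,6)→{2,6}; (3,1)→{1,4}; (4,3)→{1,3,5}; (5,5)→{4,5,6}. Safe: 7. Place at column 7.
Row 7: attacked by (1,4)→{4}; (2,6)→{1,6}; (3,1)→{1,5}; (4,3)→{3,6}; (5,5)→{3,5,7}; (6,7)→{6,7}. Safe: 2. Place at column 2.
Columns [4, 6, 1, 3, 5, 7, 2], r−c [-3, -4, 2, 1, 0, -1, 5], r+c [5, 8, 4, 7, 10, 13, 9] are all distinct, so no two queens attack.

(1,4) (2,6) (3,1) (4,3) (5,5) (6,7) (7,2)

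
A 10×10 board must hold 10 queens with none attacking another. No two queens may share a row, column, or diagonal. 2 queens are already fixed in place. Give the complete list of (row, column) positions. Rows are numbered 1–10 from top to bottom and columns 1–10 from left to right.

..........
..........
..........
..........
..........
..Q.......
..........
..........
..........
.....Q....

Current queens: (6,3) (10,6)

Row 1: attacked by (6,3)→{3,8}; (10,6)→{6}. Safe: 1, 2, 4, 5, 7, 9, 10. Place at column 5.
Row 2: attacked by (1,5)→{4,5,6}; (6,3)→{3,7}; (10,6)→{6}. Safe: 1, 2, 8, 9, 10. Place at column 9.
Row 3: attacked by (1,5)→{3,5,7}; (2,9)→{8,9,10}; (6,3)→{3,6}; (10,6)→{6}. Safe: 1, 2, 4. Place at column 1.
Row 4: attacked by (1,5)→{2,5,8}; (2,9)→{7,9}; (3,1)→{1,2}; (6,3)→{1,3,5}; (10,6)→{6}. Safe: 4, 10. Place at column 10.
Row 5: attacked by (1,5)→{1,5,9}; (2,9)→{6,9}; (3,1)→{1,3}; (4,10)→{9,10}; (6,3)→{2,3,4}; (10,6)→{1,6}. Safe: 7, 8. Place at column 7.
Row 7: attacked by (1,5)→{5}; (2,9)→{4,9}; (3,1)→{1,5}; (4,10)→{7,10}; (5,7)→{5,7,9}; (6,3)→{2,3,4}; (10,6)→{3,6,9}. Safe: 8. Place at column 8.
Row 8: attacked by (1,5)→{5}; (2,9)→{3,9}; (3,1)→{1,6}; (4,10)→{6,10}; (5,7)→{4,7,10}; (6,3)→{1,3,5}; (7,8)→{7,8,9}; (10,6)→{4,6,8}. Safe: 2. Place at column 2.
Row 9: attacked by (1,5)→{5}; (2,9)→{2,9}; (3,1)→{1,7}; (4,10)→{5,10}; (5,7)→{3,7}; (6,3)→{3,6}; (7,8)→{6,8,10}; (8,2)→{1,2,3}; (10,6)→{5,6,7}. Safe: 4. Place at column 4.
Columns [5, 9, 1, 10, 7, 3, 8, 2, 4, 6], r−c [-4, -7, 2, -6, -2, 3, -1, 6, 5, 4], r+c [6, 11, 4, 14, 12, 9, 15, 10, 13, 16] are all distinct, so no two queens attack.

(1,5) (2,9) (3,1) (4,10) (5,7) (6,3) (7,8) (8,2) (9,4) (10,6)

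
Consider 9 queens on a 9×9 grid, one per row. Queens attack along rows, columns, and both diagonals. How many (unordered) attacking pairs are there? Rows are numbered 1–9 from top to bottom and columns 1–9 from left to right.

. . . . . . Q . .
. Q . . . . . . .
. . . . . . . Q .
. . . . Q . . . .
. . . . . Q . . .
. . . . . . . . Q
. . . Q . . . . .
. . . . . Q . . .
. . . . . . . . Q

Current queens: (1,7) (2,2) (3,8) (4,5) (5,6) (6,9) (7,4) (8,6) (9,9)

7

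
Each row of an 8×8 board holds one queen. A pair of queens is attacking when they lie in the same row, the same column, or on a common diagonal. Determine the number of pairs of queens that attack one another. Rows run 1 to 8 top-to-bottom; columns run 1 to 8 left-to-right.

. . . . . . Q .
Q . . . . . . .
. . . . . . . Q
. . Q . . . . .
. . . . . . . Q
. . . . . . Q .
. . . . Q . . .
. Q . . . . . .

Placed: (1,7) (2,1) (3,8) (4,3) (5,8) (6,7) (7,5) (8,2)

4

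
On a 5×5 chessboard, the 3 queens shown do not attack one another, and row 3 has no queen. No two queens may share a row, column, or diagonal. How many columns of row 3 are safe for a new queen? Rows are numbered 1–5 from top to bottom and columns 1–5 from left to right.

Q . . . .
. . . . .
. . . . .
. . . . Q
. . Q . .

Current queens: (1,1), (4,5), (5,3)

(1,1) attacks row 3 at column 1 and diagonals 3.
(4,5) attacks row 3 at column 5 and diagonals 4.
(5,3) attacks row 3 at column 3 and diagonals 1, 5.
Attacked columns: {1, 3, 4, 5}. Safe: {2}.

1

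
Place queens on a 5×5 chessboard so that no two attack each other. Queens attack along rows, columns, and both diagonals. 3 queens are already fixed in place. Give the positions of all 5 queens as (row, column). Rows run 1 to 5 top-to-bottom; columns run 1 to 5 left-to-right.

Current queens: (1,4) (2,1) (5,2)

(1,4) (2,1) (3,3) (4,5) (5,2)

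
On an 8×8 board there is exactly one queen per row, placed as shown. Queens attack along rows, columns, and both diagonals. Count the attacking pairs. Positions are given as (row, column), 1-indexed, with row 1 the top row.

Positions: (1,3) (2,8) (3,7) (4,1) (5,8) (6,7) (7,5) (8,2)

6

Same column: (2,8)–(5,8) (column 8); (3,7)–(6,7) (column 7).
Same diagonal: (2,8)–(3,7) (|2−3| = |8−7| = 1); (2,8)–(8,2) (|2−8| = |8−2| = 6); (3,7)–(8,2) (|3−8| = |7−2| = 5); (5,8)–(6,7) (|5−6| = |8−7| = 1).
Total attacking pairs: 6.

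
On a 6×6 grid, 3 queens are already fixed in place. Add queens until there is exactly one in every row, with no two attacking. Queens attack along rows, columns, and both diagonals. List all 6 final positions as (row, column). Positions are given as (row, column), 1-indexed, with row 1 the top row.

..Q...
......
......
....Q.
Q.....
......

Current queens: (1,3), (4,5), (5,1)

Row 2: attacked by (1,3)→{2,3,4}; (4,5)→{3,5}; (5,1)→{1,4}. Safe: 6. Place at column 6.
Row 3: attacked by (1,3)→{1,3,5}; (2,6)→{5,6}; (4,5)→{4,5,6}; (5,1)→{1,3}. Safe: 2. Place at column 2.
Row 6: attacked by (1,3)→{3}; (2,6)→{2,6}; (3,2)→{2,5}; (4,5)→{3,5}; (5,1)→{1,2}. Safe: 4. Place at column 4.
Columns [3, 6, 2, 5, 1, 4], r−c [-2, -4, 1, -1, 4, 2], r+c [4, 8, 5, 9, 6, 10] are all distinct, so no two queens attack.

(1,3) (2,6) (3,2) (4,5) (5,1) (6,4)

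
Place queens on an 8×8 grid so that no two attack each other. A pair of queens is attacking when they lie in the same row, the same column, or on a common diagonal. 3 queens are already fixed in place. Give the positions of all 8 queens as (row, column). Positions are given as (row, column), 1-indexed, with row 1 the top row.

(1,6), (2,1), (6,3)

(1,6) (2,1) (3,5) (4,2) (5,8) (6,3) (7,7) (8,4)

Row 3: attacked by (1,6)→{4,6,8}; (2,1)→{1,2}; (6,3)→{3,6}. Safe: 5, 7. Place at column 5.
Row 4: attacked by (1,6)→{3,6}; (2,1)→{1,3}; (3,5)→{4,5,6}; (6,3)→{1,3,5}. Safe: 2, 7, 8. Place at column 2.
Row 5: attacked by (1,6)→{2,6}; (2,1)→{1,4}; (3,5)→{3,5,7}; (4,2)→{1,2,3}; (6,3)→{2,3,4}. Safe: 8. Place at column 8.
Row 7: attacked by (1,6)→{6}; (2,1)→{1,6}; (3,5)→{1,5}; (4,2)→{2,5}; (5,8)→{6,8}; (6,3)→{2,3,4}. Safe: 7. Place at column 7.
Row 8: attacked by (1,6)→{6}; (2,1)→{1,7}; (3,5)→{5}; (4,2)→{2,6}; (5,8)→{5,8}; (6,3)→{1,3,5}; (7,7)→{6,7,8}. Safe: 4. Place at column 4.
Columns [6, 1, 5, 2, 8, 3, 7, 4], r−c [-5, 1, -2, 2, -3, 3, 0, 4], r+c [7, 3, 8, 6, 13, 9, 14, 12] are all distinct, so no two queens attack.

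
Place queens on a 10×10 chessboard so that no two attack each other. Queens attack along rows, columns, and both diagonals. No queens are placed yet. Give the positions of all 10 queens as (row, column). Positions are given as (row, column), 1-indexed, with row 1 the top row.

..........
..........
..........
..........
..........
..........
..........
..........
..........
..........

(1,8) (2,2) (3,9) (4,1) (5,6) (6,4) (7,10) (8,7) (9,5) (10,3)

Row 1: Safe: 1, 2, 3, 4, 5, 6, 7, 8, 9, 10. Place at column 8.
Row 2: attacked by (1,8)→{7,8,9}. Safe: 1, 2, 3, 4, 5, 6, 10. Place at column 2.
Row 3: attacked by (1,8)→{6,8,10}; (2,2)→{1,2,3}. Safe: 4, 5, 7, 9. Place at column 9.
Row 4: attacked by (1,8)→{5,8}; (2,2)→{2,4}; (3,9)→{8,9,10}. Safe: 1, 3, 6, 7. Place at column 1.
Row 5: attacked by (1,8)→{4,8}; (2,2)→{2,5}; (3,9)→{7,9}; (4,1)→{1,2}. Safe: 3, 6, 10. Place at column 6.
Row 6: attacked by (1,8)→{3,8}; (2,2)→{2,6}; (3,9)→{6,9}; (4,1)→{1,3}; (5,6)→{5,6,7}. Safe: 4, 10. Place at column 4.
Row 7: attacked by (1,8)→{2,8}; (2,2)→{2,7}; (3,9)→{5,9}; (4,1)→{1,4}; (5,6)→{4,6,8}; (6,4)→{3,4,5}. Safe: 10. Place at column 10.
Row 8: attacked by (1,8)→{1,8}; (2,2)→{2,8}; (3,9)→{4,9}; (4,1)→{1,5}; (5,6)→{3,6,9}; (6,4)→{2,4,6}; (7,10)→{9,10}. Safe: 7. Place at column 7.
Row 9: attacked by (1,8)→{8}; (2,2)→{2,9}; (3,9)→{3,9}; (4,1)→{1,6}; (5,6)→{2,6,10}; (6,4)→{1,4,7}; (7,10)→{8,10}; (8,7)→{6,7,8}. Safe: 5. Place at column 5.
Row 10: attacked by (1,8)→{8}; (2,2)→{2,10}; (3,9)→{2,9}; (4,1)→{1,7}; (5,6)→{1,6}; (6,4)→{4,8}; (7,10)→{7,10}; (8,7)→{5,7,9}; (9,5)→{4,5,6}. Safe: 3. Place at column 3.
Columns [8, 2, 9, 1, 6, 4, 10, 7, 5, 3], r−c [-7, 0, -6, 3, -1, 2, -3, 1, 4, 7], r+c [9, 4, 12, 5, 11, 10, 17, 15, 14, 13] are all distinct, so no two queens attack.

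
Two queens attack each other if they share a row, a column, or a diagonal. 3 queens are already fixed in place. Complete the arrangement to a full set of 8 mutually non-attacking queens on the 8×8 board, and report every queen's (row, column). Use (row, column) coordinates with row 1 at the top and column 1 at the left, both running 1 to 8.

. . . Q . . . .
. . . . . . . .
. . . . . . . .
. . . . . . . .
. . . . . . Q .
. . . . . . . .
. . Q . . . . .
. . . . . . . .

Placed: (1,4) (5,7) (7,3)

(1,4) (2,2) (3,8) (4,5) (5,7) (6,1) (7,3) (8,6)

Row 2: attacked by (1,4)→{3,4,5}; (5,7)→{4,7}; (7,3)→{3,8}. Safe: 1, 2, 6. Place at column 2.
Row 3: attacked by (1,4)→{2,4,6}; (2,2)→{1,2,3}; (5,7)→{5,7}; (7,3)→{3,7}. Safe: 8. Place at column 8.
Row 4: attacked by (1,4)→{1,4,7}; (2,2)→{2,4}; (3,8)→{7,8}; (5,7)→{6,7,8}; (7,3)→{3,6}. Safe: 5. Place at column 5.
Row 6: attacked by (1,4)→{4}; (2,2)→{2,6}; (3,8)→{5,8}; (4,5)→{3,5,7}; (5,7)→{6,7,8}; (7,3)→{2,3,4}. Safe: 1. Place at column 1.
Row 8: attacked by (1,4)→{4}; (2,2)→{2,8}; (3,8)→{3,8}; (4,5)→{1,5}; (5,7)→{4,7}; (6,1)→{1,3}; (7,3)→{2,3,4}. Safe: 6. Place at column 6.
Columns [4, 2, 8, 5, 7, 1, 3, 6], r−c [-3, 0, -5, -1, -2, 5, 4, 2], r+c [5, 4, 11, 9, 12, 7, 10, 14] are all distinct, so no two queens attack.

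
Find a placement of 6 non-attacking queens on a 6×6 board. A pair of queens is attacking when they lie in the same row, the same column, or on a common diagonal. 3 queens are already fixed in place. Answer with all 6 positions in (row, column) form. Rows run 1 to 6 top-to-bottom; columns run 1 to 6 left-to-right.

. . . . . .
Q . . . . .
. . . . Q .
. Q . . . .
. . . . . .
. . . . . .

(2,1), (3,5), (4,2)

(1,4) (2,1) (3,5) (4,2) (5,6) (6,3)

Row 1: attacked by (2,1)→{1,2}; (3,5)→{3,5}; (4,2)→{2,5}. Safe: 4, 6. Place at column 4.
Row 5: attacked by (1,4)→{4}; (2,1)→{1,4}; (3,5)→{3,5}; (4,2)→{1,2,3}. Safe: 6. Place at column 6.
Row 6: attacked by (1,4)→{4}; (2,1)→{1,5}; (3,5)→{2,5}; (4,2)→{2,4}; (5,6)→{5,6}. Safe: 3. Place at column 3.
Columns [4, 1, 5, 2, 6, 3], r−c [-3, 1, -2, 2, -1, 3], r+c [5, 3, 8, 6, 11, 9] are all distinct, so no two queens attack.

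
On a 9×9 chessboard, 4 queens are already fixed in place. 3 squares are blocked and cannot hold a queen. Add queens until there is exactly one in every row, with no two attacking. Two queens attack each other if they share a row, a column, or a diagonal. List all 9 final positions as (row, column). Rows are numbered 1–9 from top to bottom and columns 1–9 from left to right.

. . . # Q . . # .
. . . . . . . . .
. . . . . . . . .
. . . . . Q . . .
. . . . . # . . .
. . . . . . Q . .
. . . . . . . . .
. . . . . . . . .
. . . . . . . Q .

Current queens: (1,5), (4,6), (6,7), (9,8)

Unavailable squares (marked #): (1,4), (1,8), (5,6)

(1,5) (2,2) (3,9) (4,6) (5,3) (6,7) (7,4) (8,1) (9,8)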